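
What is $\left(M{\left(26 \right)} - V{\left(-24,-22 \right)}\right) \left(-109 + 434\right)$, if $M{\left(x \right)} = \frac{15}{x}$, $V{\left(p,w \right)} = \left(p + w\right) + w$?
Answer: $\frac{44575}{2} \approx 22288.0$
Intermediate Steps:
$V{\left(p,w \right)} = p + 2 w$
$\left(M{\left(26 \right)} - V{\left(-24,-22 \right)}\right) \left(-109 + 434\right) = \left(\frac{15}{26} - \left(-24 + 2 \left(-22\right)\right)\right) \left(-109 + 434\right) = \left(15 \cdot \frac{1}{26} - \left(-24 - 44\right)\right) 325 = \left(\frac{15}{26} - -68\right) 325 = \left(\frac{15}{26} + 68\right) 325 = \frac{1783}{26} \cdot 325 = \frac{44575}{2}$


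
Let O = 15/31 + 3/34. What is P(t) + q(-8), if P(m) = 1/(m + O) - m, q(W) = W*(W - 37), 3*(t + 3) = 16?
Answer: 9867137/27561 ≈ 358.01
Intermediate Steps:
t = 7/3 (t = -3 + (⅓)*16 = -3 + 16/3 = 7/3 ≈ 2.3333)
O = 603/1054 (O = 15*(1/31) + 3*(1/34) = 15/31 + 3/34 = 603/1054 ≈ 0.57211)
q(W) = W*(-37 + W)
P(m) = 1/(603/1054 + m) - m (P(m) = 1/(m + 603/1054) - m = 1/(603/1054 + m) - m)
P(t) + q(-8) = (1054 - 1054*(7/3)² - 603*7/3)/(603 + 1054*(7/3)) - 8*(-37 - 8) = (1054 - 1054*49/9 - 1407)/(603 + 7378/3) - 8*(-45) = (1054 - 51646/9 - 1407)/(9187/3) + 360 = (3/9187)*(-54823/9) + 360 = -54823/27561 + 360 = 9867137/27561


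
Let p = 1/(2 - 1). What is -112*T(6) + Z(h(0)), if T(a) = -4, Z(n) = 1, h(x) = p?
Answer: 449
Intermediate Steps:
p = 1 (p = 1/1 = 1)
h(x) = 1
-112*T(6) + Z(h(0)) = -112*(-4) + 1 = 448 + 1 = 449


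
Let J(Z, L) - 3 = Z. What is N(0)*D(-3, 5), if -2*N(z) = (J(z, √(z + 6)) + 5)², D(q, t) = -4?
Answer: 128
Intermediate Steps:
J(Z, L) = 3 + Z
N(z) = -(8 + z)²/2 (N(z) = -((3 + z) + 5)²/2 = -(8 + z)²/2)
N(0)*D(-3, 5) = -(8 + 0)²/2*(-4) = -½*8²*(-4) = -½*64*(-4) = -32*(-4) = 128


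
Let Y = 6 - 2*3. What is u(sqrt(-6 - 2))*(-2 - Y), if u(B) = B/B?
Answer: -2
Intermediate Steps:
Y = 0 (Y = 6 - 6 = 0)
u(B) = 1
u(sqrt(-6 - 2))*(-2 - Y) = 1*(-2 - 1*0) = 1*(-2 + 0) = 1*(-2) = -2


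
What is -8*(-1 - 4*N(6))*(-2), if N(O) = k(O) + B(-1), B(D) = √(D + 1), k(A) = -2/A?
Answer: 16/3 ≈ 5.3333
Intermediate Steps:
B(D) = √(1 + D)
N(O) = -2/O (N(O) = -2/O + √(1 - 1) = -2/O + √0 = -2/O + 0 = -2/O)
-8*(-1 - 4*N(6))*(-2) = -8*(-1 - (-8)/6)*(-2) = -8*(-1 - 4*(-⅓))*(-2) = -8*(-1 + 4/3)*(-2) = -8*⅓*(-2) = -8/3*(-2) = 16/3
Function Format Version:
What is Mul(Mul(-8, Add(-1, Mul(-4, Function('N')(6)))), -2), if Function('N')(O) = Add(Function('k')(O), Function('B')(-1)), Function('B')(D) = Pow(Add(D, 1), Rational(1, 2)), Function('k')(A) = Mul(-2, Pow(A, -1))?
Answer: Rational(16, 3) ≈ 5.3333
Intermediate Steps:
Function('B')(D) = Pow(Add(1, D), Rational(1, 2))
Function('N')(O) = Mul(-2, Pow(O, -1)) (Function('N')(O) = Add(Mul(-2, Pow(O, -1)), Pow(Add(1, -1), Rational(1, 2))) = Add(Mul(-2, Pow(O, -1)), Pow(0, Rational(1, 2))) = Add(Mul(-2, Pow(O, -1)), 0) = Mul(-2, Pow(O, -1)))
Mul(Mul(-8, Add(-1, Mul(-4, Function('N')(6)))), -2) = Mul(Mul(-8, Add(-1, Mul(-4, Mul(-2, Pow(6, -1))))), -2) = Mul(Mul(-8, Add(-1, Mul(-4, Mul(-2, Rational(1, 6))))), -2) = Mul(Mul(-8, Add(-1, Mul(-4, Rational(-1, 3)))), -2) = Mul(Mul(-8, Add(-1, Rational(4, 3))), -2) = Mul(Mul(-8, Rational(1, 3)), -2) = Mul(Rational(-8, 3), -2) = Rational(16, 3)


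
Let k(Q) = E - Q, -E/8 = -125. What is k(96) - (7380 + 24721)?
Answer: -31197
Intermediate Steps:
E = 1000 (E = -8*(-125) = 1000)
k(Q) = 1000 - Q
k(96) - (7380 + 24721) = (1000 - 1*96) - (7380 + 24721) = (1000 - 96) - 1*32101 = 904 - 32101 = -31197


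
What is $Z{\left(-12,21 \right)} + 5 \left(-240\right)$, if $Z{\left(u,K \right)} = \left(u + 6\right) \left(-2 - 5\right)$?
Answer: $-1158$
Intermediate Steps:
$Z{\left(u,K \right)} = -42 - 7 u$ ($Z{\left(u,K \right)} = \left(6 + u\right) \left(-7\right) = -42 - 7 u$)
$Z{\left(-12,21 \right)} + 5 \left(-240\right) = \left(-42 - -84\right) + 5 \left(-240\right) = \left(-42 + 84\right) - 1200 = 42 - 1200 = -1158$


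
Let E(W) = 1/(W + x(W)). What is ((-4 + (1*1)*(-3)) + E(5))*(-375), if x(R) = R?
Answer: 5175/2 ≈ 2587.5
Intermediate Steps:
E(W) = 1/(2*W) (E(W) = 1/(W + W) = 1/(2*W))
((-4 + (1*1)*(-3)) + E(5))*(-375) = ((-4 + (1*1)*(-3)) + (1/2)/5)*(-375) = ((-4 + 1*(-3)) + (1/2)*(1/5))*(-375) = ((-4 - 3) + 1/10)*(-375) = (-7 + 1/10)*(-375) = -69/10*(-375) = 5175/2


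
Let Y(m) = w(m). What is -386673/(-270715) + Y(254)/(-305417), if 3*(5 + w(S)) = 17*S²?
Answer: 57380951668/248042889465 ≈ 0.23133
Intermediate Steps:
w(S) = -5 + 17*S²/3 (w(S) = -5 + (17*S²)/3 = -5 + 17*S²/3)
Y(m) = -5 + 17*m²/3
-386673/(-270715) + Y(254)/(-305417) = -386673/(-270715) + (-5 + (17/3)*254²)/(-305417) = -386673*(-1/270715) + (-5 + (17/3)*64516)*(-1/305417) = 386673/270715 + (-5 + 1096772/3)*(-1/305417) = 386673/270715 + (1096757/3)*(-1/305417) = 386673/270715 - 1096757/916251 = 57380951668/248042889465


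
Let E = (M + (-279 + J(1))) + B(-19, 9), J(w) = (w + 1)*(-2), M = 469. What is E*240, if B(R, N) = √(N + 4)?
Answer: 44640 + 240*√13 ≈ 45505.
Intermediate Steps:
B(R, N) = √(4 + N)
J(w) = -2 - 2*w (J(w) = (1 + w)*(-2) = -2 - 2*w)
E = 186 + √13 (E = (469 + (-279 + (-2 - 2*1))) + √(4 + 9) = (469 + (-279 + (-2 - 2))) + √13 = (469 + (-279 - 4)) + √13 = (469 - 283) + √13 = 186 + √13 ≈ 189.61)
E*240 = (186 + √13)*240 = 44640 + 240*√13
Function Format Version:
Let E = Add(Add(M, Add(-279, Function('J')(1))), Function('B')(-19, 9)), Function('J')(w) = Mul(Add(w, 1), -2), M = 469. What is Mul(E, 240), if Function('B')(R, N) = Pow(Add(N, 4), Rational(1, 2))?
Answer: Add(44640, Mul(240, Pow(13, Rational(1, 2)))) ≈ 45505.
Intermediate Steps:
Function('B')(R, N) = Pow(Add(4, N), Rational(1, 2))
Function('J')(w) = Add(-2, Mul(-2, w)) (Function('J')(w) = Mul(Add(1, w), -2) = Add(-2, Mul(-2, w)))
E = Add(186, Pow(13, Rational(1, 2))) (E = Add(Add(469, Add(-279, Add(-2, Mul(-2, 1)))), Pow(Add(4, 9), Rational(1, 2))) = Add(Add(469, Add(-279, Add(-2, -2))), Pow(13, Rational(1, 2))) = Add(Add(469, Add(-279, -4)), Pow(13, Rational(1, 2))) = Add(Add(469, -283), Pow(13, Rational(1, 2))) = Add(186, Pow(13, Rational(1, 2))) ≈ 189.61)
Mul(E, 240) = Mul(Add(186, Pow(13, Rational(1, 2))), 240) = Add(44640, Mul(240, Pow(13, Rational(1, 2))))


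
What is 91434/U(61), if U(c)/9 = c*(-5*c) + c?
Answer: -15239/27816 ≈ -0.54785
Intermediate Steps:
U(c) = -45*c**2 + 9*c (U(c) = 9*(c*(-5*c) + c) = 9*(-5*c**2 + c) = 9*(c - 5*c**2) = -45*c**2 + 9*c)
91434/U(61) = 91434/((9*61*(1 - 5*61))) = 91434/((9*61*(1 - 305))) = 91434/((9*61*(-304))) = 91434/(-166896) = 91434*(-1/166896) = -15239/27816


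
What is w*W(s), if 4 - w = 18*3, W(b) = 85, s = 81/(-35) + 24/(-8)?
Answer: -4250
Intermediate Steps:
s = -186/35 (s = 81*(-1/35) + 24*(-⅛) = -81/35 - 3 = -186/35 ≈ -5.3143)
w = -50 (w = 4 - 18*3 = 4 - 1*54 = 4 - 54 = -50)
w*W(s) = -50*85 = -4250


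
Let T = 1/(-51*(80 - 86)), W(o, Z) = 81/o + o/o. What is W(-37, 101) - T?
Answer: -13501/11322 ≈ -1.1925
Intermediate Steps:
W(o, Z) = 1 + 81/o (W(o, Z) = 81/o + 1 = 1 + 81/o)
T = 1/306 (T = 1/(-51*(-6)) = 1/306 ≈ 0.0032680)
W(-37, 101) - T = (81 - 37)/(-37) - 1*1/306 = -1/37*44 - 1/306 = -44/37 - 1/306 = -13501/11322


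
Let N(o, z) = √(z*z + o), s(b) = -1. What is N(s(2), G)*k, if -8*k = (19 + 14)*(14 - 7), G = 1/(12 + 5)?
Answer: -693*I*√2/34 ≈ -28.825*I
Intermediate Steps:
G = 1/17 ≈ 0.058824
N(o, z) = √(o + z²) (N(o, z) = √(z² + o) = √(o + z²))
k = -231/8 (k = -(19 + 14)*(14 - 7)/8 = -33*7/8 = -⅛*231 = -231/8 ≈ -28.875)
N(s(2), G)*k = √(-1 + (1/17)²)*(-231/8) = √(-1 + 1/289)*(-231/8) = √(-288/289)*(-231/8) = (12*I*√2/17)*(-231/8) = -693*I*√2/34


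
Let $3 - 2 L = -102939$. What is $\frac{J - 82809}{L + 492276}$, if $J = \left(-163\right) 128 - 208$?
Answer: $- \frac{34627}{181249} \approx -0.19105$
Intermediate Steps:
$L = 51471$ ($L = \frac{3}{2} - - \frac{102939}{2} = \frac{3}{2} + \frac{102939}{2} = 51471$)
$J = -21072$ ($J = -20864 - 208 = -21072$)
$\frac{J - 82809}{L + 492276} = \frac{-21072 - 82809}{51471 + 492276} = - \frac{103881}{543747} = \left(-103881\right) \frac{1}{543747} = - \frac{34627}{181249}$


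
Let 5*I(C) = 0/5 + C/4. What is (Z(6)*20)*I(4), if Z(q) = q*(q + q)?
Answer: 288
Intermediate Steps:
I(C) = C/20 (I(C) = (0/5 + C/4)/5 = (0*(⅕) + C*(¼))/5 = (0 + C/4)/5 = (C/4)/5 = C/20)
Z(q) = 2*q² (Z(q) = q*(2*q) = 2*q²)
(Z(6)*20)*I(4) = ((2*6²)*20)*((1/20)*4) = ((2*36)*20)*(⅕) = (72*20)*(⅕) = 1440*(⅕) = 288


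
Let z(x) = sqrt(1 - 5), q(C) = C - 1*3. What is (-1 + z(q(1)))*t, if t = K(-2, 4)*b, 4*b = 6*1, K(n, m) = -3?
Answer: 9/2 - 9*I ≈ 4.5 - 9.0*I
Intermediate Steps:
b = 3/2 (b = (6*1)/4 = (1/4)*6 = 3/2 ≈ 1.5000)
q(C) = -3 + C (q(C) = C - 3 = -3 + C)
z(x) = 2*I (z(x) = sqrt(-4) = 2*I)
t = -9/2 (t = -3*3/2 = -9/2 ≈ -4.5000)
(-1 + z(q(1)))*t = (-1 + 2*I)*(-9/2) = 9/2 - 9*I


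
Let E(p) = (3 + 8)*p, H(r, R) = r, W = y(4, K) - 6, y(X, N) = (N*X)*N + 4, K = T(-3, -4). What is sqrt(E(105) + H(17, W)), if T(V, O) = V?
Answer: 2*sqrt(293) ≈ 34.234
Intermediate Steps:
K = -3
y(X, N) = 4 + X*N**2 (y(X, N) = X*N**2 + 4 = 4 + X*N**2)
W = 34 (W = (4 + 4*(-3)**2) - 6 = (4 + 4*9) - 6 = (4 + 36) - 6 = 40 - 6 = 34)
E(p) = 11*p
sqrt(E(105) + H(17, W)) = sqrt(11*105 + 17) = sqrt(1155 + 17) = sqrt(1172) = 2*sqrt(293)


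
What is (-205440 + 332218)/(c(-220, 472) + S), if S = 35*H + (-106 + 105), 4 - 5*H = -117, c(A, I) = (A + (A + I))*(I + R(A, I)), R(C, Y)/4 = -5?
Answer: 63389/7655 ≈ 8.2807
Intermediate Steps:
R(C, Y) = -20 (R(C, Y) = 4*(-5) = -20)
c(A, I) = (-20 + I)*(I + 2*A) (c(A, I) = (A + (A + I))*(I - 20) = (I + 2*A)*(-20 + I) = (-20 + I)*(I + 2*A))
H = 121/5 (H = ⅘ - ⅕*(-117) = ⅘ + 117/5 = 121/5 ≈ 24.200)
S = 846 (S = 35*(121/5) + (-106 + 105) = 847 - 1 = 846)
(-205440 + 332218)/(c(-220, 472) + S) = (-205440 + 332218)/((472² - 40*(-220) - 20*472 + 2*(-220)*472) + 846) = 126778/((222784 + 8800 - 9440 - 207680) + 846) = 126778/(14464 + 846) = 126778/15310 = 126778*(1/15310) = 63389/7655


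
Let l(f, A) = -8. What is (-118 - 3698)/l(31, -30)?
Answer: 477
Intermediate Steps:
(-118 - 3698)/l(31, -30) = (-118 - 3698)/(-8) = -3816*(-⅛) = 477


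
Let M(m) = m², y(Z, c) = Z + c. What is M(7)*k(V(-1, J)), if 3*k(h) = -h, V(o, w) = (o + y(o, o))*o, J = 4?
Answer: -49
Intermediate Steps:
V(o, w) = 3*o² (V(o, w) = (o + (o + o))*o = (o + 2*o)*o = (3*o)*o = 3*o²)
k(h) = -h/3 (k(h) = (-h)/3 = -h/3)
M(7)*k(V(-1, J)) = 7²*(-(-1)²) = 49*(-1) = -49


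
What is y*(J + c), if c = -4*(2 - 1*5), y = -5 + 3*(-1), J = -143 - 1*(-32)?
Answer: 792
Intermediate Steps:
J = -111 (J = -143 + 32 = -111)
y = -8 (y = -5 - 3 = -8)
c = 12 (c = -4*(2 - 5) = -4*(-3) = 12)
y*(J + c) = -8*(-111 + 12) = -8*(-99) = 792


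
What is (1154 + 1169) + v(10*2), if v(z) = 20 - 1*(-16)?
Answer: 2359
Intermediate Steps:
v(z) = 36 (v(z) = 20 + 16 = 36)
(1154 + 1169) + v(10*2) = (1154 + 1169) + 36 = 2323 + 36 = 2359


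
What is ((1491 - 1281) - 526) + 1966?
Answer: 1650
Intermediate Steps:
((1491 - 1281) - 526) + 1966 = (210 - 526) + 1966 = -316 + 1966 = 1650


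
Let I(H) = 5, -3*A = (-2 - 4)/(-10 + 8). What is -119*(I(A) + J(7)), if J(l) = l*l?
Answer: -6426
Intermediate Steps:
J(l) = l**2
A = -1 (A = -(-2 - 4)/(3*(-10 + 8)) = -(-2)/(-2) = -(-2)*(-1)/2 = -1/3*3 = -1)
-119*(I(A) + J(7)) = -119*(5 + 7**2) = -119*(5 + 49) = -119*54 = -6426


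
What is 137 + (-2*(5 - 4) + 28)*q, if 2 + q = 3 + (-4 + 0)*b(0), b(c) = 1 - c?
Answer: 59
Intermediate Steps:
q = -3 (q = -2 + (3 + (-4 + 0)*(1 - 1*0)) = -2 + (3 - 4*(1 + 0)) = -2 + (3 - 4*1) = -2 + (3 - 4) = -2 - 1 = -3)
137 + (-2*(5 - 4) + 28)*q = 137 + (-2*(5 - 4) + 28)*(-3) = 137 + (-2*1 + 28)*(-3) = 137 + (-2 + 28)*(-3) = 137 + 26*(-3) = 137 - 78 = 59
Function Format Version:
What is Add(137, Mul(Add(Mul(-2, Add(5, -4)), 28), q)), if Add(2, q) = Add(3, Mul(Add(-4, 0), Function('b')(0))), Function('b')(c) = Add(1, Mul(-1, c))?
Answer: 59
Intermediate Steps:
q = -3 (q = Add(-2, Add(3, Mul(Add(-4, 0), Add(1, Mul(-1, 0))))) = Add(-2, Add(3, Mul(-4, Add(1, 0)))) = Add(-2, Add(3, Mul(-4, 1))) = Add(-2, Add(3, -4)) = Add(-2, -1) = -3)
Add(137, Mul(Add(Mul(-2, Add(5, -4)), 28), q)) = Add(137, Mul(Add(Mul(-2, Add(5, -4)), 28), -3)) = Add(137, Mul(Add(Mul(-2, 1), 28), -3)) = Add(137, Mul(Add(-2, 28), -3)) = Add(137, Mul(26, -3)) = Add(137, -78) = 59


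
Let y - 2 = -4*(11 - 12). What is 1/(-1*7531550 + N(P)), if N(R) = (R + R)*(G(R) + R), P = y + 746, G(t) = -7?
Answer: -1/6411070 ≈ -1.5598e-7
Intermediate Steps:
y = 6 (y = 2 - 4*(11 - 12) = 2 - 4*(-1) = 2 + 4 = 6)
P = 752 (P = 6 + 746 = 752)
N(R) = 2*R*(-7 + R) (N(R) = (R + R)*(-7 + R) = (2*R)*(-7 + R) = 2*R*(-7 + R))
1/(-1*7531550 + N(P)) = 1/(-1*7531550 + 2*752*(-7 + 752)) = 1/(-7531550 + 2*752*745) = 1/(-7531550 + 1120480) = 1/(-6411070) = -1/6411070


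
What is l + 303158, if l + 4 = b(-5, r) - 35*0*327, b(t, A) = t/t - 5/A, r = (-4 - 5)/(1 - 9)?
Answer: 2728355/9 ≈ 3.0315e+5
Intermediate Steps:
r = 9/8 (r = -9/(-8) = -9*(-1/8) = 9/8 ≈ 1.1250)
b(t, A) = 1 - 5/A
l = -67/9 (l = -4 + ((-5 + 9/8)/(9/8) - 35*0*327) = -4 + ((8/9)*(-31/8) + 0*327) = -4 + (-31/9 + 0) = -4 - 31/9 = -67/9 ≈ -7.4444)
l + 303158 = -67/9 + 303158 = 2728355/9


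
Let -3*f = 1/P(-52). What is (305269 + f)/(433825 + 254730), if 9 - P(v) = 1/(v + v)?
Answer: 171622211/387105621 ≈ 0.44335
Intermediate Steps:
P(v) = 9 - 1/(2*v) (P(v) = 9 - 1/(v + v) = 9 - 1/(2*v))
f = -104/2811 (f = -1/(3*(9 - 1/2/(-52))) = -1/(3*(9 - 1/2*(-1/52))) = -1/(3*(9 + 1/104)) = -1/(3*937/104) = -1/3*104/937 = -104/2811 ≈ -0.036997)
(305269 + f)/(433825 + 254730) = (305269 - 104/2811)/(433825 + 254730) = (858111055/2811)/688555 = (858111055/2811)*(1/688555) = 171622211/387105621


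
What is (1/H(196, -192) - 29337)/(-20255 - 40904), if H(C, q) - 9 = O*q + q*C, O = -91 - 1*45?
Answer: 337698208/704001249 ≈ 0.47968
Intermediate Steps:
O = -136 (O = -91 - 45 = -136)
H(C, q) = 9 - 136*q + C*q (H(C, q) = 9 + (-136*q + q*C) = 9 + (-136*q + C*q) = 9 - 136*q + C*q)
(1/H(196, -192) - 29337)/(-20255 - 40904) = (1/(9 - 136*(-192) + 196*(-192)) - 29337)/(-20255 - 40904) = (1/(9 + 26112 - 37632) - 29337)/(-61159) = (1/(-11511) - 29337)*(-1/61159) = (-1/11511 - 29337)*(-1/61159) = -337698208/11511*(-1/61159) = 337698208/704001249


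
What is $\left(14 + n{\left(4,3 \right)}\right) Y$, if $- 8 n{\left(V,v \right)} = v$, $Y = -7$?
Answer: $- \frac{763}{8} \approx -95.375$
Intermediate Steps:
$n{\left(V,v \right)} = - \frac{v}{8}$
$\left(14 + n{\left(4,3 \right)}\right) Y = \left(14 - \frac{3}{8}\right) \left(-7\right) = \frac{109}{8} \left(-7\right) = - \frac{763}{8}$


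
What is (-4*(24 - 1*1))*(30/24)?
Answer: -115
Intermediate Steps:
(-4*(24 - 1*1))*(30/24) = (-4*(24 - 1))*(30*(1/24)) = -4*23*(5/4) = -92*5/4 = -115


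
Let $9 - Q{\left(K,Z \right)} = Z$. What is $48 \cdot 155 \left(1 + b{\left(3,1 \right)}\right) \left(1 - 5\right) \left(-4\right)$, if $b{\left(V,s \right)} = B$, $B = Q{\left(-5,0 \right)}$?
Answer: $1190400$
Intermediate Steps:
$Q{\left(K,Z \right)} = 9 - Z$
$B = 9$ ($B = 9 - 0 = 9 + 0 = 9$)
$b{\left(V,s \right)} = 9$
$48 \cdot 155 \left(1 + b{\left(3,1 \right)}\right) \left(1 - 5\right) \left(-4\right) = 48 \cdot 155 \left(1 + 9\right) \left(1 - 5\right) \left(-4\right) = 7440 \cdot 10 \left(-4\right) \left(-4\right) = 7440 \left(\left(-40\right) \left(-4\right)\right) = 7440 \cdot 160 = 1190400$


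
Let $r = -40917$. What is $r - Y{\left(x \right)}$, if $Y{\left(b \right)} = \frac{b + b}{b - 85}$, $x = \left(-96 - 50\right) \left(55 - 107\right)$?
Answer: $- \frac{307179103}{7507} \approx -40919.0$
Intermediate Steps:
$x = 7592$ ($x = \left(-146\right) \left(-52\right) = 7592$)
$Y{\left(b \right)} = \frac{2 b}{-85 + b}$
$r - Y{\left(x \right)} = -40917 - 2 \cdot 7592 \frac{1}{-85 + 7592} = -40917 - 2 \cdot 7592 \cdot \frac{1}{7507} = -40917 - \frac{15184}{7507} = - \frac{307179103}{7507}$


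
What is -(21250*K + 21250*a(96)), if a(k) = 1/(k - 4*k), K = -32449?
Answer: 99293950625/144 ≈ 6.8954e+8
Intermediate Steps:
a(k) = -1/(3*k) (a(k) = 1/(-3*k) = -1/(3*k))
-(21250*K + 21250*a(96)) = -21250/(1/(-⅓/96 - 32449)) = -21250/(1/(-⅓*1/96 - 32449)) = -21250/(1/(-1/288 - 32449)) = -21250/(1/(-9345313/288)) = -21250/(-288/9345313) = -21250*(-9345313/288) = 99293950625/144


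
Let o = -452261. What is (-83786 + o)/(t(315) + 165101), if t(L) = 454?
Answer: -536047/165555 ≈ -3.2379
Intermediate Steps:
(-83786 + o)/(t(315) + 165101) = (-83786 - 452261)/(454 + 165101) = -536047/165555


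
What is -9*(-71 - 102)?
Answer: 1557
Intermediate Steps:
-9*(-71 - 102) = -9*(-173) = 1557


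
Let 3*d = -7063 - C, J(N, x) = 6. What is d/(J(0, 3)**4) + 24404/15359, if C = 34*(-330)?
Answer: 158730115/59715792 ≈ 2.6581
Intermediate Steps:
C = -11220
d = 4157/3 (d = (-7063 - 1*(-11220))/3 = (-7063 + 11220)/3 = (1/3)*4157 = 4157/3 ≈ 1385.7)
d/(J(0, 3)**4) + 24404/15359 = 4157/(3*(6**4)) + 24404/15359 = (4157/3)/1296 + 24404*(1/15359) = (4157/3)*(1/1296) + 24404/15359 = 4157/3888 + 24404/15359 = 158730115/59715792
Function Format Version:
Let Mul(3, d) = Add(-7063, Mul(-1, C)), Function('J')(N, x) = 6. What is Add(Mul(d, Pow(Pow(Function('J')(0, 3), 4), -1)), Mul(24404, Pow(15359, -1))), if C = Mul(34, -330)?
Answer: Rational(158730115, 59715792) ≈ 2.6581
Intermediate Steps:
C = -11220
d = Rational(4157, 3) (d = Mul(Rational(1, 3), Add(-7063, Mul(-1, -11220))) = Mul(Rational(1, 3), Add(-7063, 11220)) = Mul(Rational(1, 3), 4157) = Rational(4157, 3) ≈ 1385.7)
Add(Mul(d, Pow(Pow(Function('J')(0, 3), 4), -1)), Mul(24404, Pow(15359, -1))) = Add(Mul(Rational(4157, 3), Pow(Pow(6, 4), -1)), Mul(24404, Pow(15359, -1))) = Add(Mul(Rational(4157, 3), Pow(1296, -1)), Mul(24404, Rational(1, 15359))) = Add(Mul(Rational(4157, 3), Rational(1, 1296)), Rational(24404, 15359)) = Add(Rational(4157, 3888), Rational(24404, 15359)) = Rational(158730115, 59715792)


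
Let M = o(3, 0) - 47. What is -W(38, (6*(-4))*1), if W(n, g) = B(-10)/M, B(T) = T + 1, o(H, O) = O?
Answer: -9/47 ≈ -0.19149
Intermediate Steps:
B(T) = 1 + T
M = -47 (M = 0 - 47 = -47)
W(n, g) = 9/47 (W(n, g) = (1 - 10)/(-47) = -9*(-1/47) = 9/47)
-W(38, (6*(-4))*1) = -1*9/47 = -9/47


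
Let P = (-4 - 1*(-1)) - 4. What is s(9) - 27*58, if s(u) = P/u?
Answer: -14101/9 ≈ -1566.8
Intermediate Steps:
P = -7 (P = (-4 + 1) - 4 = -3 - 4 = -7)
s(u) = -7/u
s(9) - 27*58 = -7/9 - 27*58 = -7*⅑ - 1566 = -7/9 - 1566 = -14101/9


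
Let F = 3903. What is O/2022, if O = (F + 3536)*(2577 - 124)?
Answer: 18247867/2022 ≈ 9024.7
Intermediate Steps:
O = 18247867 (O = (3903 + 3536)*(2577 - 124) = 7439*2453 = 18247867)
O/2022 = 18247867/2022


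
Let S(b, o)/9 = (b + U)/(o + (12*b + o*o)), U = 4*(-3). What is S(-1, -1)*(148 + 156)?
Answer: 2964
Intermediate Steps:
U = -12
S(b, o) = 9*(-12 + b)/(o + o**2 + 12*b) (S(b, o) = 9*((b - 12)/(o + (12*b + o*o))) = 9*((-12 + b)/(o + (12*b + o**2))) = 9*((-12 + b)/(o + (o**2 + 12*b))) = 9*((-12 + b)/(o + o**2 + 12*b)) = 9*(-12 + b)/(o + o**2 + 12*b))
S(-1, -1)*(148 + 156) = (9*(-12 - 1)/(-1 + (-1)**2 + 12*(-1)))*(148 + 156) = (9*(-13)/(-1 + 1 - 12))*304 = (9*(-13)/(-12))*304 = (9*(-1/12)*(-13))*304 = (39/4)*304 = 2964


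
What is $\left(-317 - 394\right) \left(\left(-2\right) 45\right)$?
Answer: $63990$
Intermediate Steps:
$\left(-317 - 394\right) \left(\left(-2\right) 45\right) = \left(-711\right) \left(-90\right) = 63990$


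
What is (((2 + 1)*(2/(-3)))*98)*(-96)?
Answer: 18816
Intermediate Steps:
(((2 + 1)*(2/(-3)))*98)*(-96) = ((3*(2*(-⅓)))*98)*(-96) = ((3*(-⅔))*98)*(-96) = -2*98*(-96) = -196*(-96) = 18816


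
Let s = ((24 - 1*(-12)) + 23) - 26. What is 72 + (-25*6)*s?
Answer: -4878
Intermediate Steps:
s = 33 (s = ((24 + 12) + 23) - 26 = (36 + 23) - 26 = 59 - 26 = 33)
72 + (-25*6)*s = 72 - 25*6*33 = 72 - 150*33 = 72 - 4950 = -4878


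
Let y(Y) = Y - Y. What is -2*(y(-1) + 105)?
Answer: -210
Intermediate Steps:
y(Y) = 0
-2*(y(-1) + 105) = -2*(0 + 105) = -2*105 = -210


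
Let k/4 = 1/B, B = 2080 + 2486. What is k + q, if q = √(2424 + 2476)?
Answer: 159812/2283 ≈ 70.001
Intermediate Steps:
B = 4566
k = 2/2283 (k = 4/4566 = 4*(1/4566) = 2/2283 ≈ 0.00087604)
q = 70 (q = √4900 = 70)
k + q = 2/2283 + 70 = 159812/2283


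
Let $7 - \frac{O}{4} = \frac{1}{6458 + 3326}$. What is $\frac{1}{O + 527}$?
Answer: $\frac{2446}{1357529} \approx 0.0018018$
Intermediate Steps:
$O = \frac{68487}{2446}$ ($O = 28 - \frac{4}{6458 + 3326} = 28 - \frac{4}{9784} = 28 - \frac{1}{2446} = \frac{68487}{2446} \approx 28.0$)
$\frac{1}{O + 527} = \frac{1}{\frac{68487}{2446} + 527} = \frac{1}{\frac{1357529}{2446}} = \frac{2446}{1357529}$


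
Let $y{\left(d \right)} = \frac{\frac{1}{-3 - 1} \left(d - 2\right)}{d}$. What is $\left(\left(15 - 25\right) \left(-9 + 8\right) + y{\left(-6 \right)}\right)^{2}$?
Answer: $\frac{841}{9} \approx 93.444$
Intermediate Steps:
$y{\left(d \right)} = \frac{\frac{1}{2} - \frac{d}{4}}{d}$ ($y{\left(d \right)} = \frac{\frac{1}{-4} \left(-2 + d\right)}{d} = \frac{\left(- \frac{1}{4}\right) \left(-2 + d\right)}{d} = \frac{\frac{1}{2} - \frac{d}{4}}{d}$)
$\left(\left(15 - 25\right) \left(-9 + 8\right) + y{\left(-6 \right)}\right)^{2} = \left(\left(15 - 25\right) \left(-9 + 8\right) + \frac{2 - -6}{4 \left(-6\right)}\right)^{2} = \left(\left(-10\right) \left(-1\right) + \frac{1}{4} \left(- \frac{1}{6}\right) \left(2 + 6\right)\right)^{2} = \left(10 + \frac{1}{4} \left(- \frac{1}{6}\right) 8\right)^{2} = \left(10 - \frac{1}{3}\right)^{2} = \left(\frac{29}{3}\right)^{2} = \frac{841}{9}$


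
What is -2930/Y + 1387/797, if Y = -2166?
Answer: 2669726/863151 ≈ 3.0930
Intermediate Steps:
-2930/Y + 1387/797 = -2930/(-2166) + 1387/797 = -2930*(-1/2166) + 1387*(1/797) = 1465/1083 + 1387/797 = 2669726/863151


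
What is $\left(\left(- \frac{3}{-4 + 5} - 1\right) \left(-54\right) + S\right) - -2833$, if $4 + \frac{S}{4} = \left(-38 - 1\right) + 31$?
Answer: $3001$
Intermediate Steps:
$S = -48$ ($S = -16 + 4 \left(\left(-38 - 1\right) + 31\right) = -16 + 4 \left(-39 + 31\right) = -16 + 4 \left(-8\right) = -16 - 32 = -48$)
$\left(\left(- \frac{3}{-4 + 5} - 1\right) \left(-54\right) + S\right) - -2833 = \left(\left(- \frac{3}{-4 + 5} - 1\right) \left(-54\right) - 48\right) - -2833 = \left(\left(- \frac{3}{1} - 1\right) \left(-54\right) - 48\right) + 2833 = \left(\left(\left(-3\right) 1 - 1\right) \left(-54\right) - 48\right) + 2833 = \left(\left(-3 - 1\right) \left(-54\right) - 48\right) + 2833 = \left(\left(-4\right) \left(-54\right) - 48\right) + 2833 = \left(216 - 48\right) + 2833 = 168 + 2833 = 3001$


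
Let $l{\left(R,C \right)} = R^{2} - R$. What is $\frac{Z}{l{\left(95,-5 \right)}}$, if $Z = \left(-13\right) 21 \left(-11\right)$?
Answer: $\frac{3003}{8930} \approx 0.33628$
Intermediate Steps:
$Z = 3003$ ($Z = \left(-273\right) \left(-11\right) = 3003$)
$\frac{Z}{l{\left(95,-5 \right)}} = \frac{3003}{95 \left(-1 + 95\right)} = \frac{3003}{95 \cdot 94} = \frac{3003}{8930}$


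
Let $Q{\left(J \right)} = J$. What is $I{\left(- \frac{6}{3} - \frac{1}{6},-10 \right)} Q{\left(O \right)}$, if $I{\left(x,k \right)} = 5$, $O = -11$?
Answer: $-55$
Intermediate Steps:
$I{\left(- \frac{6}{3} - \frac{1}{6},-10 \right)} Q{\left(O \right)} = 5 \left(-11\right) = -55$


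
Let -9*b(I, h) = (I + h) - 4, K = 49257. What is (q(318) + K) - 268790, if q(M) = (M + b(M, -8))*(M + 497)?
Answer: 11927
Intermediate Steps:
b(I, h) = 4/9 - I/9 - h/9 (b(I, h) = -((I + h) - 4)/9 = -(-4 + I + h)/9 = 4/9 - I/9 - h/9)
q(M) = (497 + M)*(4/3 + 8*M/9) (q(M) = (M + (4/9 - M/9 - ⅑*(-8)))*(M + 497) = (M + (4/9 - M/9 + 8/9))*(497 + M) = (M + (4/3 - M/9))*(497 + M) = (4/3 + 8*M/9)*(497 + M) = (497 + M)*(4/3 + 8*M/9))
(q(318) + K) - 268790 = ((1988/3 + (8/9)*318² + (3988/9)*318) + 49257) - 268790 = ((1988/3 + (8/9)*101124 + 422728/3) + 49257) - 268790 = ((1988/3 + 89888 + 422728/3) + 49257) - 268790 = (231460 + 49257) - 268790 = 280717 - 268790 = 11927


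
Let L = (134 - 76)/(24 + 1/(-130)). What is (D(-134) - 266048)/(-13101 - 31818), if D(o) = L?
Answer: 276598724/46700787 ≈ 5.9228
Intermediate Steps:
L = 7540/3119 (L = 58/(24 - 1/130) = 58/(3119/130) = 58*(130/3119) = 7540/3119 ≈ 2.4174)
D(o) = 7540/3119
(D(-134) - 266048)/(-13101 - 31818) = (7540/3119 - 266048)/(-13101 - 31818) = -829796172/3119/(-44919) = -829796172/3119*(-1/44919) = 276598724/46700787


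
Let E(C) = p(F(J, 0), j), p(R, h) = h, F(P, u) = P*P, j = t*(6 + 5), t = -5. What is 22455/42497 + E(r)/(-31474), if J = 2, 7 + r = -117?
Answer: 709086005/1337550578 ≈ 0.53014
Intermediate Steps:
r = -124 (r = -7 - 117 = -124)
j = -55 (j = -5*(6 + 5) = -5*11 = -55)
F(P, u) = P²
E(C) = -55
22455/42497 + E(r)/(-31474) = 22455/42497 - 55/(-31474) = 22455*(1/42497) - 55*(-1/31474) = 22455/42497 + 55/31474 = 709086005/1337550578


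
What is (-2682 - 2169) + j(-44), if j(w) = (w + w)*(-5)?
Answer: -4411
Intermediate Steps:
j(w) = -10*w (j(w) = (2*w)*(-5) = -10*w)
(-2682 - 2169) + j(-44) = (-2682 - 2169) - 10*(-44) = -4851 + 440 = -4411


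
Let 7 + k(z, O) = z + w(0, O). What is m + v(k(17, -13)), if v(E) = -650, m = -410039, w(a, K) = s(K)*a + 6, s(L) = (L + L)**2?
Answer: -410689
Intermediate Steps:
s(L) = 4*L**2 (s(L) = (2*L)**2 = 4*L**2)
w(a, K) = 6 + 4*a*K**2 (w(a, K) = (4*K**2)*a + 6 = 4*a*K**2 + 6 = 6 + 4*a*K**2)
k(z, O) = -1 + z (k(z, O) = -7 + (z + (6 + 4*0*O**2)) = -7 + (z + (6 + 0)) = -7 + (z + 6) = -7 + (6 + z) = -1 + z)
m + v(k(17, -13)) = -410039 - 650 = -410689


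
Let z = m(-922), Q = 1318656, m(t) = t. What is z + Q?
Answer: 1317734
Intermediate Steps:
z = -922
z + Q = -922 + 1318656 = 1317734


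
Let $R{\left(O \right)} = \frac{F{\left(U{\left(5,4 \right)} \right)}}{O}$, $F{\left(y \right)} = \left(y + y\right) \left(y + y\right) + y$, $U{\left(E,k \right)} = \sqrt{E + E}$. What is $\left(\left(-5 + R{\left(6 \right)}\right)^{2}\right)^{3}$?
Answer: $\frac{331375}{5832} + \frac{50375 \sqrt{10}}{2916} \approx 111.45$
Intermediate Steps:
$U{\left(E,k \right)} = \sqrt{2} \sqrt{E}$ ($U{\left(E,k \right)} = \sqrt{2 E} = \sqrt{2} \sqrt{E}$)
$F{\left(y \right)} = y + 4 y^{2}$ ($F{\left(y \right)} = 2 y 2 y + y = 4 y^{2} + y = y + 4 y^{2}$)
$R{\left(O \right)} = \frac{\sqrt{10} \left(1 + 4 \sqrt{10}\right)}{O}$ ($R{\left(O \right)} = \frac{\sqrt{2} \sqrt{5} \left(1 + 4 \sqrt{2} \sqrt{5}\right)}{O} = \frac{\sqrt{10} \left(1 + 4 \sqrt{10}\right)}{O}$)
$\left(\left(-5 + R{\left(6 \right)}\right)^{2}\right)^{3} = \left(\left(-5 + \frac{40 + \sqrt{10}}{6}\right)^{2}\right)^{3} = \left(\left(-5 + \left(\frac{20}{3} + \frac{\sqrt{10}}{6}\right)\right)^{2}\right)^{3} = \left(\left(\frac{5}{3} + \frac{\sqrt{10}}{6}\right)^{2}\right)^{3} = \left(\frac{5}{3} + \frac{\sqrt{10}}{6}\right)^{6}$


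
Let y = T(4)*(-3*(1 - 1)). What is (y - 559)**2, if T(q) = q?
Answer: 312481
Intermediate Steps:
y = 0 (y = 4*(-3*(1 - 1)) = 4*(-3*0) = 4*0 = 0)
(y - 559)**2 = (0 - 559)**2 = (-559)**2 = 312481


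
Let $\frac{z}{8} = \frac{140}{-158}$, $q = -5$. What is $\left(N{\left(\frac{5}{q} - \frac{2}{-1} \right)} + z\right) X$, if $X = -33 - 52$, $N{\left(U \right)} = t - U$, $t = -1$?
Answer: $\frac{61030}{79} \approx 772.53$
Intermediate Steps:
$N{\left(U \right)} = -1 - U$
$X = -85$ ($X = -33 - 52 = -85$)
$z = - \frac{560}{79}$ ($z = 8 \frac{140}{-158} = 8 \cdot 140 \left(- \frac{1}{158}\right) = 8 \left(- \frac{70}{79}\right) = - \frac{560}{79} \approx -7.0886$)
$\left(N{\left(\frac{5}{q} - \frac{2}{-1} \right)} + z\right) X = \left(\left(-1 - \left(\frac{5}{-5} - \frac{2}{-1}\right)\right) - \frac{560}{79}\right) \left(-85\right) = \left(\left(-1 - \left(5 \left(- \frac{1}{5}\right) - -2\right)\right) - \frac{560}{79}\right) \left(-85\right) = \left(\left(-1 - \left(-1 + 2\right)\right) - \frac{560}{79}\right) \left(-85\right) = \left(\left(-1 - 1\right) - \frac{560}{79}\right) \left(-85\right) = \left(-2 - \frac{560}{79}\right) \left(-85\right) = \left(- \frac{718}{79}\right) \left(-85\right) = \frac{61030}{79}$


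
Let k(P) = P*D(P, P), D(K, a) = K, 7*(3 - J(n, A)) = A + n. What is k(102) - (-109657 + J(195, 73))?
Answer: 840674/7 ≈ 1.2010e+5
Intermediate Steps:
J(n, A) = 3 - A/7 - n/7 (J(n, A) = 3 - (A + n)/7 = 3 + (-A/7 - n/7) = 3 - A/7 - n/7)
k(P) = P**2 (k(P) = P*P = P**2)
k(102) - (-109657 + J(195, 73)) = 102**2 - (-109657 + (3 - 1/7*73 - 1/7*195)) = 10404 - (-109657 + (3 - 73/7 - 195/7)) = 10404 - (-109657 - 247/7) = 10404 - 1*(-767846/7) = 10404 + 767846/7 = 840674/7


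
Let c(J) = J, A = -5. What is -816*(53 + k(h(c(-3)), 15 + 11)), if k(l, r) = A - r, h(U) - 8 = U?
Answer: -17952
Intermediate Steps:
h(U) = 8 + U
k(l, r) = -5 - r
-816*(53 + k(h(c(-3)), 15 + 11)) = -816*(53 + (-5 - (15 + 11))) = -816*(53 + (-5 - 1*26)) = -816*(53 + (-5 - 26)) = -816*(53 - 31) = -816*22 = -17952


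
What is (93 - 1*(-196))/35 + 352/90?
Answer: 3833/315 ≈ 12.168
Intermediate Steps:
(93 - 1*(-196))/35 + 352/90 = (93 + 196)*(1/35) + 352*(1/90) = 289*(1/35) + 176/45 = 289/35 + 176/45 = 3833/315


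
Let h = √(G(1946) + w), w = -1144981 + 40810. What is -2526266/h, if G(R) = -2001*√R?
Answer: 2526266*I*√3/(3*√(368057 + 667*√1946)) ≈ 2313.5*I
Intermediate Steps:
w = -1104171
h = √(-1104171 - 2001*√1946) (h = √(-2001*√1946 - 1104171) = √(-1104171 - 2001*√1946) ≈ 1092.0*I)
-2526266/h = -2526266/√(-1104171 - 2001*√1946)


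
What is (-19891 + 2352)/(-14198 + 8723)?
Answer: 17539/5475 ≈ 3.2035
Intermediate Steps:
(-19891 + 2352)/(-14198 + 8723) = -17539/(-5475) = -17539*(-1/5475) = 17539/5475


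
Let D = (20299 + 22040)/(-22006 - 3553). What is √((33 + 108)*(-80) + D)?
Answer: 3*I*√818875880909/25559 ≈ 106.22*I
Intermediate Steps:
D = -42339/25559 (D = 42339/(-25559) = 42339*(-1/25559) = -42339/25559 ≈ -1.6565)
√((33 + 108)*(-80) + D) = √((33 + 108)*(-80) - 42339/25559) = √(141*(-80) - 42339/25559) = √(-11280 - 42339/25559) = √(-288347859/25559) = 3*I*√818875880909/25559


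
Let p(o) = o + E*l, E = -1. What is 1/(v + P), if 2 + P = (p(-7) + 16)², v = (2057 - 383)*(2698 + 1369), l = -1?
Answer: 1/6808256 ≈ 1.4688e-7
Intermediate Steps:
p(o) = 1 + o (p(o) = o - 1*(-1) = o + 1 = 1 + o)
v = 6808158 (v = 1674*4067 = 6808158)
P = 98 (P = -2 + ((1 - 7) + 16)² = -2 + (-6 + 16)² = -2 + 10² = -2 + 100 = 98)
1/(v + P) = 1/(6808158 + 98) = 1/6808256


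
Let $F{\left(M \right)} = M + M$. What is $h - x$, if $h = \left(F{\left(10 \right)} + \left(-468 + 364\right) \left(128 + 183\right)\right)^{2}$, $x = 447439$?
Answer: $1044393537$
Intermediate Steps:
$F{\left(M \right)} = 2 M$
$h = 1044840976$ ($h = \left(2 \cdot 10 + \left(-468 + 364\right) \left(128 + 183\right)\right)^{2} = \left(20 - 32344\right)^{2} = \left(-32324\right)^{2} = 1044840976$)
$h - x = 1044840976 - 447439 = 1044393537$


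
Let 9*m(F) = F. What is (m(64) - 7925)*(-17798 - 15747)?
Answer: 2390450245/9 ≈ 2.6561e+8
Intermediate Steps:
m(F) = F/9
(m(64) - 7925)*(-17798 - 15747) = ((1/9)*64 - 7925)*(-17798 - 15747) = (64/9 - 7925)*(-33545) = -71261/9*(-33545) = 2390450245/9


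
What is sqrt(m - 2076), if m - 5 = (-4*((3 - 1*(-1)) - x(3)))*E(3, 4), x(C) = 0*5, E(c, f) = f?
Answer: I*sqrt(2135) ≈ 46.206*I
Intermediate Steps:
x(C) = 0
m = -59 (m = 5 - 4*((3 - 1*(-1)) - 1*0)*4 = 5 - 4*((3 + 1) + 0)*4 = 5 - 4*(4 + 0)*4 = 5 - 4*4*4 = 5 - 16*4 = 5 - 64 = -59)
sqrt(m - 2076) = sqrt(-59 - 2076) = sqrt(-2135) = I*sqrt(2135)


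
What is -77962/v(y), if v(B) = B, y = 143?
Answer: -77962/143 ≈ -545.19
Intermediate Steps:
-77962/v(y) = -77962/143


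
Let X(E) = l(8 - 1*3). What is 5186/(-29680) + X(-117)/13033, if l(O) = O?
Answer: -33720369/193409720 ≈ -0.17435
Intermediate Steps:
X(E) = 5 (X(E) = 8 - 1*3 = 8 - 3 = 5)
5186/(-29680) + X(-117)/13033 = 5186/(-29680) + 5/13033 = 5186*(-1/29680) + 5*(1/13033) = -2593/14840 + 5/13033 = -33720369/193409720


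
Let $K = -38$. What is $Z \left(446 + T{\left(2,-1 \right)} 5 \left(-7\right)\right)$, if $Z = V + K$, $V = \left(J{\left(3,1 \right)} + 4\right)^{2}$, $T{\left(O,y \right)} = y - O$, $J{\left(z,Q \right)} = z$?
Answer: $6061$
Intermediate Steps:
$V = 49$ ($V = \left(3 + 4\right)^{2} = 7^{2} = 49$)
$Z = 11$ ($Z = 49 - 38 = 11$)
$Z \left(446 + T{\left(2,-1 \right)} 5 \left(-7\right)\right) = 11 \left(446 + \left(-1 - 2\right) 5 \left(-7\right)\right) = 11 \left(446 + \left(-3\right) 5 \left(-7\right)\right) = 11 \left(446 - -105\right) = 11 \left(446 + 105\right) = 11 \cdot 551 = 6061$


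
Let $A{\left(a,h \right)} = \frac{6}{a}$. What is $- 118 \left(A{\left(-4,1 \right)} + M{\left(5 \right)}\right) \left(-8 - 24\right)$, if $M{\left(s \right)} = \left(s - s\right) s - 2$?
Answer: $-13216$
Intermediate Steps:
$M{\left(s \right)} = -2$ ($M{\left(s \right)} = 0 s - 2 = 0 - 2 = -2$)
$- 118 \left(A{\left(-4,1 \right)} + M{\left(5 \right)}\right) \left(-8 - 24\right) = - 118 \left(\frac{6}{-4} - 2\right) \left(-8 - 24\right) = - 118 \left(6 \left(- \frac{1}{4}\right) - 2\right) \left(-32\right) = - 118 \left(- \frac{3}{2} - 2\right) \left(-32\right) = - 118 \left(\left(- \frac{7}{2}\right) \left(-32\right)\right) = \left(-118\right) 112 = -13216$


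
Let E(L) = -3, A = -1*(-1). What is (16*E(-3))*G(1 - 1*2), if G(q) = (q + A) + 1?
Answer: -48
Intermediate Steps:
A = 1
G(q) = 2 + q (G(q) = (q + 1) + 1 = (1 + q) + 1 = 2 + q)
(16*E(-3))*G(1 - 1*2) = (16*(-3))*(2 + (1 - 1*2)) = -48*(2 + (1 - 2)) = -48*(2 - 1) = -48*1 = -48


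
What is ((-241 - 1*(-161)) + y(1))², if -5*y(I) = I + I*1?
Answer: 161604/25 ≈ 6464.2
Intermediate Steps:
y(I) = -2*I/5 (y(I) = -(I + I*1)/5 = -(I + I)/5 = -2*I/5)
((-241 - 1*(-161)) + y(1))² = ((-241 - 1*(-161)) - ⅖*1)² = ((-241 + 161) - ⅖)² = (-80 - ⅖)² = (-402/5)² = 161604/25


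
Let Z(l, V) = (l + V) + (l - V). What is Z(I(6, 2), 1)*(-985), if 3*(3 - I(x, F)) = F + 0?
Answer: -13790/3 ≈ -4596.7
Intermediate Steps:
I(x, F) = 3 - F/3 (I(x, F) = 3 - (F + 0)/3 = 3 - F/3)
Z(l, V) = 2*l (Z(l, V) = (V + l) + (l - V) = 2*l)
Z(I(6, 2), 1)*(-985) = (2*(3 - ⅓*2))*(-985) = (2*(3 - ⅔))*(-985) = (2*(7/3))*(-985) = (14/3)*(-985) = -13790/3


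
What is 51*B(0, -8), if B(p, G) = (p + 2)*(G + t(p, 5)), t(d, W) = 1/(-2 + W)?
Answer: -782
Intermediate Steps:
B(p, G) = (2 + p)*(⅓ + G) (B(p, G) = (p + 2)*(G + 1/(-2 + 5)) = (2 + p)*(G + 1/3) = (2 + p)*(G + ⅓) = (2 + p)*(⅓ + G))
51*B(0, -8) = 51*(⅔ + 2*(-8) + (⅓)*0 - 8*0) = 51*(⅔ - 16 + 0 + 0) = 51*(-46/3) = -782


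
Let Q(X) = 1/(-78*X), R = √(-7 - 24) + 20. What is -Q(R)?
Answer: 10/16809 - I*√31/33618 ≈ 0.00059492 - 0.00016562*I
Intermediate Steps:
R = 20 + I*√31 (R = √(-31) + 20 = I*√31 + 20 = 20 + I*√31 ≈ 20.0 + 5.5678*I)
Q(X) = -1/(78*X)
-Q(R) = -(-1)/(78*(20 + I*√31)) = 1/(78*(20 + I*√31))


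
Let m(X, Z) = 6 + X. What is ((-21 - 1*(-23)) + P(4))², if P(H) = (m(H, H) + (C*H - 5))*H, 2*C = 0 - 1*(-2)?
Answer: 1444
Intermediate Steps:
C = 1 (C = (0 - 1*(-2))/2 = (0 + 2)/2 = (½)*2 = 1)
P(H) = H*(1 + 2*H) (P(H) = ((6 + H) + (1*H - 5))*H = ((6 + H) + (H - 5))*H = ((6 + H) + (-5 + H))*H = (1 + 2*H)*H = H*(1 + 2*H))
((-21 - 1*(-23)) + P(4))² = ((-21 - 1*(-23)) + 4*(1 + 2*4))² = ((-21 + 23) + 4*(1 + 8))² = (2 + 4*9)² = (2 + 36)² = 38² = 1444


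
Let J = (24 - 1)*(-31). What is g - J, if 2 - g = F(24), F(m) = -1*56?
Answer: 771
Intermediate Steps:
J = -713 (J = 23*(-31) = -713)
F(m) = -56
g = 58 (g = 2 - 1*(-56) = 2 + 56 = 58)
g - J = 58 - 1*(-713) = 58 + 713 = 771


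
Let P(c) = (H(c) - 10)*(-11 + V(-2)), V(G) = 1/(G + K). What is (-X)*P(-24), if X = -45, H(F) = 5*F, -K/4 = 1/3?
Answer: 66105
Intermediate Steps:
K = -4/3 ≈ -1.3333
V(G) = 1/(-4/3 + G) (V(G) = 1/(G - 4/3) = 1/(-4/3 + G))
P(c) = 113 - 113*c/2 (P(c) = (5*c - 10)*(-11 + 3/(-4 + 3*(-2))) = (-10 + 5*c)*(-11 + 3/(-4 - 6)) = (-10 + 5*c)*(-11 + 3/(-10)) = (-10 + 5*c)*(-11 + 3*(-1/10)) = (-10 + 5*c)*(-11 - 3/10) = (-10 + 5*c)*(-113/10) = 113 - 113*c/2)
(-X)*P(-24) = (-1*(-45))*(113 - 113/2*(-24)) = 45*(113 + 1356) = 45*1469 = 66105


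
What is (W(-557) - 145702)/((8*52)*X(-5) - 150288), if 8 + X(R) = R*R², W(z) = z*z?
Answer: -164547/205616 ≈ -0.80026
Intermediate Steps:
W(z) = z²
X(R) = -8 + R³ (X(R) = -8 + R*R² = -8 + R³)
(W(-557) - 145702)/((8*52)*X(-5) - 150288) = ((-557)² - 145702)/((8*52)*(-8 + (-5)³) - 150288) = (310249 - 145702)/(416*(-8 - 125) - 150288) = 164547/(416*(-133) - 150288) = 164547/(-55328 - 150288) = 164547/(-205616) = 164547*(-1/205616) = -164547/205616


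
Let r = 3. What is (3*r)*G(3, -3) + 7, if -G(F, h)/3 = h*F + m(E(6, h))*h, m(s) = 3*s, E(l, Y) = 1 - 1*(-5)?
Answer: 1708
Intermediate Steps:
E(l, Y) = 6 (E(l, Y) = 1 + 5 = 6)
G(F, h) = -54*h - 3*F*h (G(F, h) = -3*(h*F + (3*6)*h) = -3*(F*h + 18*h) = -3*(18*h + F*h) = -54*h - 3*F*h)
(3*r)*G(3, -3) + 7 = (3*3)*(-3*(-3)*(18 + 3)) + 7 = 9*(-3*(-3)*21) + 7 = 9*189 + 7 = 1701 + 7 = 1708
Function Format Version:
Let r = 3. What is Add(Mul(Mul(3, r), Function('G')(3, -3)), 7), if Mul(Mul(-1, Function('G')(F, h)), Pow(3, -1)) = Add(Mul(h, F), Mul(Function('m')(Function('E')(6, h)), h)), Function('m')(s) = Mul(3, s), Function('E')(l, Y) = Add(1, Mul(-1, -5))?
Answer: 1708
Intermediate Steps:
Function('E')(l, Y) = 6 (Function('E')(l, Y) = Add(1, 5) = 6)
Function('G')(F, h) = Add(Mul(-54, h), Mul(-3, F, h)) (Function('G')(F, h) = Mul(-3, Add(Mul(h, F), Mul(Mul(3, 6), h))) = Mul(-3, Add(Mul(F, h), Mul(18, h))) = Mul(-3, Add(Mul(18, h), Mul(F, h))) = Add(Mul(-54, h), Mul(-3, F, h)))
Add(Mul(Mul(3, r), Function('G')(3, -3)), 7) = Add(Mul(Mul(3, 3), Mul(-3, -3, Add(18, 3))), 7) = Add(Mul(9, Mul(-3, -3, 21)), 7) = Add(Mul(9, 189), 7) = Add(1701, 7) = 1708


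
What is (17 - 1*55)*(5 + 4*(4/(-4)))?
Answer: -38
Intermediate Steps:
(17 - 1*55)*(5 + 4*(4/(-4))) = (17 - 55)*(5 + 4*(4*(-¼))) = -38*(5 + 4*(-1)) = -38*(5 - 4) = -38*1 = -38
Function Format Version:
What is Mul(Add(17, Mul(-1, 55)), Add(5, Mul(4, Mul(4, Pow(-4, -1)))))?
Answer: -38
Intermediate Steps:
Mul(Add(17, Mul(-1, 55)), Add(5, Mul(4, Mul(4, Pow(-4, -1))))) = Mul(Add(17, -55), Add(5, Mul(4, Mul(4, Rational(-1, 4))))) = Mul(-38, Add(5, Mul(4, -1))) = Mul(-38, Add(5, -4)) = Mul(-38, 1) = -38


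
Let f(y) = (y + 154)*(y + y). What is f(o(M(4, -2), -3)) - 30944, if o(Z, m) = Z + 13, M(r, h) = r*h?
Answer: -29354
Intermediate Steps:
M(r, h) = h*r
o(Z, m) = 13 + Z
f(y) = 2*y*(154 + y) (f(y) = (154 + y)*(2*y) = 2*y*(154 + y))
f(o(M(4, -2), -3)) - 30944 = 2*(13 - 2*4)*(154 + (13 - 2*4)) - 30944 = 2*(13 - 8)*(154 + (13 - 8)) - 30944 = 2*5*(154 + 5) - 30944 = 2*5*159 - 30944 = 1590 - 30944 = -29354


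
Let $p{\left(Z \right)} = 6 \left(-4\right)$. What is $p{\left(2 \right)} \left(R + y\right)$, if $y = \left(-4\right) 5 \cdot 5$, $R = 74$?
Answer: $624$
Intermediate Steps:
$p{\left(Z \right)} = -24$
$y = -100$ ($y = \left(-20\right) 5 = -100$)
$p{\left(2 \right)} \left(R + y\right) = - 24 \left(74 - 100\right) = \left(-24\right) \left(-26\right) = 624$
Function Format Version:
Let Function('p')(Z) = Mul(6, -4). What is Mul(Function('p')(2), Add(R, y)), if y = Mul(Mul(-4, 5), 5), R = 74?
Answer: 624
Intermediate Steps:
Function('p')(Z) = -24
y = -100 (y = Mul(-20, 5) = -100)
Mul(Function('p')(2), Add(R, y)) = Mul(-24, Add(74, -100)) = Mul(-24, -26) = 624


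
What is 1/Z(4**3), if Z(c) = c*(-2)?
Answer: -1/128 ≈ -0.0078125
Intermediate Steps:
Z(c) = -2*c
1/Z(4**3) = 1/(-2*4**3) = 1/(-2*64) = 1/(-128) = -1/128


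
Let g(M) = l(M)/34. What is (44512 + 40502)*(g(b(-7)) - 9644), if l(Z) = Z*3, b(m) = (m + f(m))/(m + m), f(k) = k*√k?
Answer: -27875623023/34 + 127521*I*√7/34 ≈ -8.1987e+8 + 9923.2*I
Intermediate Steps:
f(k) = k^(3/2)
b(m) = (m + m^(3/2))/(2*m) (b(m) = (m + m^(3/2))/(m + m) = (m + m^(3/2))/((2*m)) = (m + m^(3/2))*(1/(2*m)) = (m + m^(3/2))/(2*m))
l(Z) = 3*Z
g(M) = 3*M/34 (g(M) = (3*M)/34 = (3*M)*(1/34) = 3*M/34)
(44512 + 40502)*(g(b(-7)) - 9644) = (44512 + 40502)*(3*((½)*(-7 + (-7)^(3/2))/(-7))/34 - 9644) = 85014*(3*((½)*(-⅐)*(-7 - 7*I*√7))/34 - 9644) = 85014*(3*(½ + I*√7/2)/34 - 9644) = 85014*((3/68 + 3*I*√7/68) - 9644) = 85014*(-655789/68 + 3*I*√7/68) = -27875623023/34 + 127521*I*√7/34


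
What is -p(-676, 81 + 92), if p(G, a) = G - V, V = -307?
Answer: 369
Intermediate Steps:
p(G, a) = 307 + G (p(G, a) = G - 1*(-307) = G + 307 = 307 + G)
-p(-676, 81 + 92) = -(307 - 676) = -1*(-369) = 369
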